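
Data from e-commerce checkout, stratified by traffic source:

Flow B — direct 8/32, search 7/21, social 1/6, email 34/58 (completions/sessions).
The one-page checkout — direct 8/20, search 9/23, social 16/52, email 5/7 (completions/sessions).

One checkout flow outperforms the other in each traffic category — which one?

Direct: Flow B 8/32 = 25.0%, the one-page checkout 8/20 = 40.0% → the one-page checkout
Search: Flow B 7/21 = 33.3%, the one-page checkout 9/23 = 39.1% → the one-page checkout
Social: Flow B 1/6 = 16.7%, the one-page checkout 16/52 = 30.8% → the one-page checkout
Email: Flow B 34/58 = 58.6%, the one-page checkout 5/7 = 71.4% → the one-page checkout
The one-page checkout has the higher rate in all 4 groups.

the one-page checkout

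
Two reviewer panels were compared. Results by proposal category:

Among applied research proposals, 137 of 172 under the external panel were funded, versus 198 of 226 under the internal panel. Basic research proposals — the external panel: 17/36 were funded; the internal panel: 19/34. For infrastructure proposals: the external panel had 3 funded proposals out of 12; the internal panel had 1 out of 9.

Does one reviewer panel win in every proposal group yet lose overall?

No

Applied research: the external panel 137/172 = 79.7%, the internal panel 198/226 = 87.6% → the internal panel
Basic research: the external panel 17/36 = 47.2%, the internal panel 19/34 = 55.9% → the internal panel
Infrastructure: the external panel 3/12 = 25.0%, the internal panel 1/9 = 11.1% → the external panel
Overall: the external panel 157/220 = 71.4%, the internal panel 218/269 = 81.0% → the internal panel
Neither sweeps: the external panel wins 1 of 3 groups, the internal panel wins 2. The internal panel wins overall but not every group — no Simpson reversal.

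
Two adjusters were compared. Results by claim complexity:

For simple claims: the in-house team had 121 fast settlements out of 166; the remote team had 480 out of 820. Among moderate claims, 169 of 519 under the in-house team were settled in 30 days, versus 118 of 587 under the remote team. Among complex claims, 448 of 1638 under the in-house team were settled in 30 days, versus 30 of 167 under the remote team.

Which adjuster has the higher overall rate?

Simple: the in-house team 121/166 = 72.9%, the remote team 480/820 = 58.5% → the in-house team
Moderate: the in-house team 169/519 = 32.6%, the remote team 118/587 = 20.1% → the in-house team
Complex: the in-house team 448/1638 = 27.4%, the remote team 30/167 = 18.0% → the in-house team
Overall: the in-house team 738/2323 = 31.8%, the remote team 628/1574 = 39.9% → the remote team
(The in-house team wins every claim group but the remote team wins overall — the in-house team's claims skew toward the low-rate complex group.)

the remote team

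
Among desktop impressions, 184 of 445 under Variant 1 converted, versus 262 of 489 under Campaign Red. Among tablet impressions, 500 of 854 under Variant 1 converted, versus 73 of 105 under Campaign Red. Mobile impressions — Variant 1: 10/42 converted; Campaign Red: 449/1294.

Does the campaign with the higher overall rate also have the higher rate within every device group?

Desktop: Variant 1 184/445 = 41.3%, Campaign Red 262/489 = 53.6% → Campaign Red
Tablet: Variant 1 500/854 = 58.5%, Campaign Red 73/105 = 69.5% → Campaign Red
Mobile: Variant 1 10/42 = 23.8%, Campaign Red 449/1294 = 34.7% → Campaign Red
Overall: Variant 1 694/1341 = 51.8%, Campaign Red 784/1888 = 41.5% → Variant 1
Campaign Red wins each device group but Variant 1 wins overall — the comparison reverses. Campaign Red's impressions skew toward mobile, which has a lower base rate.

No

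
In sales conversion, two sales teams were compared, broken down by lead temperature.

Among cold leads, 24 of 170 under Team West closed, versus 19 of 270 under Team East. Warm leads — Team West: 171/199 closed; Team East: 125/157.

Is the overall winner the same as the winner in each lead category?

Yes

Cold: Team West 24/170 = 14.1%, Team East 19/270 = 7.0% → Team West
Warm: Team West 171/199 = 85.9%, Team East 125/157 = 79.6% → Team West
Overall: Team West 195/369 = 52.8%, Team East 144/427 = 33.7% → Team West
Team West wins overall and in every lead group — no reversal.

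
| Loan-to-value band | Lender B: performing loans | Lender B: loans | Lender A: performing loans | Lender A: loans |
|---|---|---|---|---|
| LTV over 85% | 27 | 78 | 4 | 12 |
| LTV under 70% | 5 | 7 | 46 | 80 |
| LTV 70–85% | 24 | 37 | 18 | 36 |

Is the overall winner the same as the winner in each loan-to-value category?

LTV over 85%: Lender B 27/78 = 34.6%, Lender A 4/12 = 33.3% → Lender B
LTV under 70%: Lender B 5/7 = 71.4%, Lender A 46/80 = 57.5% → Lender B
LTV 70–85%: Lender B 24/37 = 64.9%, Lender A 18/36 = 50.0% → Lender B
Overall: Lender B 56/122 = 45.9%, Lender A 68/128 = 53.1% → Lender A
Lender B wins each loan-to-value group but Lender A wins overall — the comparison reverses. Lender B's loans skew toward LTV over 85%, which has a lower base rate.

No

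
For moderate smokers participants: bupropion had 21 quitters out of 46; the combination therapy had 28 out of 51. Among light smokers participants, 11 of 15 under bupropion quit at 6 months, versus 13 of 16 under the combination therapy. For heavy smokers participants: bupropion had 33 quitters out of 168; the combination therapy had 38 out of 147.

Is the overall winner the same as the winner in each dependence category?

Yes

Moderate smokers: bupropion 21/46 = 45.7%, the combination therapy 28/51 = 54.9% → the combination therapy
Light smokers: bupropion 11/15 = 73.3%, the combination therapy 13/16 = 81.2% → the combination therapy
Heavy smokers: bupropion 33/168 = 19.6%, the combination therapy 38/147 = 25.9% → the combination therapy
Overall: bupropion 65/229 = 28.4%, the combination therapy 79/214 = 36.9% → the combination therapy
The combination therapy wins overall and in every dependence group — no reversal.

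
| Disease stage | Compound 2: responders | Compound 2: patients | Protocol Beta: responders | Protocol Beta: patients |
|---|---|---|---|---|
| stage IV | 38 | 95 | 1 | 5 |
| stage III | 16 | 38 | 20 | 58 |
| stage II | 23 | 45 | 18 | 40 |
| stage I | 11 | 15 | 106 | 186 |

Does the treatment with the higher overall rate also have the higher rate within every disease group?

No

Stage IV: Compound 2 38/95 = 40.0%, Protocol Beta 1/5 = 20.0% → Compound 2
Stage III: Compound 2 16/38 = 42.1%, Protocol Beta 20/58 = 34.5% → Compound 2
Stage II: Compound 2 23/45 = 51.1%, Protocol Beta 18/40 = 45.0% → Compound 2
Stage I: Compound 2 11/15 = 73.3%, Protocol Beta 106/186 = 57.0% → Compound 2
Overall: Compound 2 88/193 = 45.6%, Protocol Beta 145/289 = 50.2% → Protocol Beta
Compound 2 wins each disease group but Protocol Beta wins overall — the comparison reverses. Compound 2's patients skew toward stage IV, which has a lower base rate.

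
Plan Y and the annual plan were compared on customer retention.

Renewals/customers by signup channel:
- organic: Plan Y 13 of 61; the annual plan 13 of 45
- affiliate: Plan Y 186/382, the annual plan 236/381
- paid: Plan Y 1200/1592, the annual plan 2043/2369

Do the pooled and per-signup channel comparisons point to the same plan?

Organic: Plan Y 13/61 = 21.3%, the annual plan 13/45 = 28.9% → the annual plan
Affiliate: Plan Y 186/382 = 48.7%, the annual plan 236/381 = 61.9% → the annual plan
Paid: Plan Y 1200/1592 = 75.4%, the annual plan 2043/2369 = 86.2% → the annual plan
Overall: Plan Y 1399/2035 = 68.7%, the annual plan 2292/2795 = 82.0% → the annual plan
The annual plan wins overall and in every signup group — no reversal.

Yes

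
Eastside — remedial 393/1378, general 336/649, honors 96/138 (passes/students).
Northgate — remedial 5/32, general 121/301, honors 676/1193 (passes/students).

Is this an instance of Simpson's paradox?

Yes

Remedial: Eastside 393/1378 = 28.5%, Northgate 5/32 = 15.6% → Eastside
General: Eastside 336/649 = 51.8%, Northgate 121/301 = 40.2% → Eastside
Honors: Eastside 96/138 = 69.6%, Northgate 676/1193 = 56.7% → Eastside
Overall: Eastside 825/2165 = 38.1%, Northgate 802/1526 = 52.6% → Northgate
Eastside wins each student group but Northgate wins overall — the comparison reverses. Eastside's students skew toward remedial, which has a lower base rate.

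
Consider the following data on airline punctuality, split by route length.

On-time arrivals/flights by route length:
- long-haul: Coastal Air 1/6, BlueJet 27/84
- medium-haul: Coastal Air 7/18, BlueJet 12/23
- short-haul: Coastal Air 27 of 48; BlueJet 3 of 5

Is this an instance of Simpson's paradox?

Long-haul: Coastal Air 1/6 = 16.7%, BlueJet 27/84 = 32.1% → BlueJet
Medium-haul: Coastal Air 7/18 = 38.9%, BlueJet 12/23 = 52.2% → BlueJet
Short-haul: Coastal Air 27/48 = 56.2%, BlueJet 3/5 = 60.0% → BlueJet
Overall: Coastal Air 35/72 = 48.6%, BlueJet 42/112 = 37.5% → Coastal Air
BlueJet wins each route group but Coastal Air wins overall — the comparison reverses. BlueJet's flights skew toward long-haul, which has a lower base rate.

Yes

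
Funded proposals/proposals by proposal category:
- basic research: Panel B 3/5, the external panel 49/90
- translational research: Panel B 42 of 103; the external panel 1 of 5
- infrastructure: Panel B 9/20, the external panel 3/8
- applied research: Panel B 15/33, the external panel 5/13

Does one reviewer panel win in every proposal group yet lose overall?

Yes

Basic research: Panel B 3/5 = 60.0%, the external panel 49/90 = 54.4% → Panel B
Translational research: Panel B 42/103 = 40.8%, the external panel 1/5 = 20.0% → Panel B
Infrastructure: Panel B 9/20 = 45.0%, the external panel 3/8 = 37.5% → Panel B
Applied research: Panel B 15/33 = 45.5%, the external panel 5/13 = 38.5% → Panel B
Overall: Panel B 69/161 = 42.9%, the external panel 58/116 = 50.0% → the external panel
Panel B wins each proposal group but the external panel wins overall — the comparison reverses. Panel B's proposals skew toward translational research, which has a lower base rate.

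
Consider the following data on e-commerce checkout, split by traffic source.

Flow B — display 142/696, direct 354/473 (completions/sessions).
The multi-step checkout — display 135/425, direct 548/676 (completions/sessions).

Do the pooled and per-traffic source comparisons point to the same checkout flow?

Display: Flow B 142/696 = 20.4%, the multi-step checkout 135/425 = 31.8% → the multi-step checkout
Direct: Flow B 354/473 = 74.8%, the multi-step checkout 548/676 = 81.1% → the multi-step checkout
Overall: Flow B 496/1169 = 42.4%, the multi-step checkout 683/1101 = 62.0% → the multi-step checkout
The multi-step checkout wins overall and in every traffic group — no reversal.

Yes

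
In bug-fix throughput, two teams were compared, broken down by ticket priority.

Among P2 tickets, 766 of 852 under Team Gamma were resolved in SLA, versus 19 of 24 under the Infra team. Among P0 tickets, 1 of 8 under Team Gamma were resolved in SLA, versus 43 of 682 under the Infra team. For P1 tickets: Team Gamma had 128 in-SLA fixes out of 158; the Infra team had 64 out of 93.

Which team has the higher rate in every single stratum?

P2: Team Gamma 766/852 = 89.9%, the Infra team 19/24 = 79.2% → Team Gamma
P0: Team Gamma 1/8 = 12.5%, the Infra team 43/682 = 6.3% → Team Gamma
P1: Team Gamma 128/158 = 81.0%, the Infra team 64/93 = 68.8% → Team Gamma
Team Gamma has the higher rate in all 3 groups.

Team Gamma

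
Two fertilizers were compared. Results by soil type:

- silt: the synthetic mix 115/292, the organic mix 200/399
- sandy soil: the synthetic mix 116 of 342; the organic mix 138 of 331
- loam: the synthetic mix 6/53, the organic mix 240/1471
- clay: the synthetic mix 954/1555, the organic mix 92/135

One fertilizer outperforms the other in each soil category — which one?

Silt: the synthetic mix 115/292 = 39.4%, the organic mix 200/399 = 50.1% → the organic mix
Sandy soil: the synthetic mix 116/342 = 33.9%, the organic mix 138/331 = 41.7% → the organic mix
Loam: the synthetic mix 6/53 = 11.3%, the organic mix 240/1471 = 16.3% → the organic mix
Clay: the synthetic mix 954/1555 = 61.4%, the organic mix 92/135 = 68.1% → the organic mix
The organic mix has the higher rate in all 4 groups.

the organic mix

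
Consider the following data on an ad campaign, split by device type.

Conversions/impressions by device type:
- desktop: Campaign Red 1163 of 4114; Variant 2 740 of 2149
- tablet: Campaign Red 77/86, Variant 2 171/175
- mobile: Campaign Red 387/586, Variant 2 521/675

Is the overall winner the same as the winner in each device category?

Yes

Desktop: Campaign Red 1163/4114 = 28.3%, Variant 2 740/2149 = 34.4% → Variant 2
Tablet: Campaign Red 77/86 = 89.5%, Variant 2 171/175 = 97.7% → Variant 2
Mobile: Campaign Red 387/586 = 66.0%, Variant 2 521/675 = 77.2% → Variant 2
Overall: Campaign Red 1627/4786 = 34.0%, Variant 2 1432/2999 = 47.7% → Variant 2
Variant 2 wins overall and in every device group — no reversal.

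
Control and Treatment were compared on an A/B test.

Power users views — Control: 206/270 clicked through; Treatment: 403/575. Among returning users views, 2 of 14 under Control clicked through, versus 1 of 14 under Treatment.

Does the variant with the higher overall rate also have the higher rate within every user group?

Yes

Power users: Control 206/270 = 76.3%, Treatment 403/575 = 70.1% → Control
Returning users: Control 2/14 = 14.3%, Treatment 1/14 = 7.1% → Control
Overall: Control 208/284 = 73.2%, Treatment 404/589 = 68.6% → Control
Control wins overall and in every user group — no reversal.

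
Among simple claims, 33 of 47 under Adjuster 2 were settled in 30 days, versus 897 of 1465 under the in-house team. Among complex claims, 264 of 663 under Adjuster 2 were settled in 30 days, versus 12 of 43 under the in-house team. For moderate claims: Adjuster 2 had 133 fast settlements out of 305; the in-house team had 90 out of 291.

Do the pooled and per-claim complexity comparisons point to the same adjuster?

No

Simple: Adjuster 2 33/47 = 70.2%, the in-house team 897/1465 = 61.2% → Adjuster 2
Complex: Adjuster 2 264/663 = 39.8%, the in-house team 12/43 = 27.9% → Adjuster 2
Moderate: Adjuster 2 133/305 = 43.6%, the in-house team 90/291 = 30.9% → Adjuster 2
Overall: Adjuster 2 430/1015 = 42.4%, the in-house team 999/1799 = 55.5% → the in-house team
Adjuster 2 wins each claim group but the in-house team wins overall — the comparison reverses. Adjuster 2's claims skew toward complex, which has a lower base rate.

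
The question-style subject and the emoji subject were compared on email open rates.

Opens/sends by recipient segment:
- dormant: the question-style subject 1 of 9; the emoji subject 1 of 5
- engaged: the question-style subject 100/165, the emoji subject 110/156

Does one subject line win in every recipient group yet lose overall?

No

Dormant: the question-style subject 1/9 = 11.1%, the emoji subject 1/5 = 20.0% → the emoji subject
Engaged: the question-style subject 100/165 = 60.6%, the emoji subject 110/156 = 70.5% → the emoji subject
Overall: the question-style subject 101/174 = 58.0%, the emoji subject 111/161 = 68.9% → the emoji subject
The emoji subject wins overall and in every recipient group — no reversal.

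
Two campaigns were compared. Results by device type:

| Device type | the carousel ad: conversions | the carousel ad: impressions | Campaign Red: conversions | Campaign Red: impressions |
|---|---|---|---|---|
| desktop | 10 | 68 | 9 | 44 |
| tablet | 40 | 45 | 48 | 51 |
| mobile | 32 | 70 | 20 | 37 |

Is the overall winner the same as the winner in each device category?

Desktop: the carousel ad 10/68 = 14.7%, Campaign Red 9/44 = 20.5% → Campaign Red
Tablet: the carousel ad 40/45 = 88.9%, Campaign Red 48/51 = 94.1% → Campaign Red
Mobile: the carousel ad 32/70 = 45.7%, Campaign Red 20/37 = 54.1% → Campaign Red
Overall: the carousel ad 82/183 = 44.8%, Campaign Red 77/132 = 58.3% → Campaign Red
Campaign Red wins overall and in every device group — no reversal.

Yes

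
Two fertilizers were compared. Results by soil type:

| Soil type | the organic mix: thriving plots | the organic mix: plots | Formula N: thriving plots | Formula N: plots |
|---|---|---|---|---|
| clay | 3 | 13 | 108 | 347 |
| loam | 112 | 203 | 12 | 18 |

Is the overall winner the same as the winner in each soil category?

Clay: the organic mix 3/13 = 23.1%, Formula N 108/347 = 31.1% → Formula N
Loam: the organic mix 112/203 = 55.2%, Formula N 12/18 = 66.7% → Formula N
Overall: the organic mix 115/216 = 53.2%, Formula N 120/365 = 32.9% → the organic mix
Formula N wins each soil group but the organic mix wins overall — the comparison reverses. Formula N's plots skew toward clay, which has a lower base rate.

No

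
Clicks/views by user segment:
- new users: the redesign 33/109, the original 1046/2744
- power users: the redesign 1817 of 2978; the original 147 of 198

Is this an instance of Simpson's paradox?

New users: the redesign 33/109 = 30.3%, the original 1046/2744 = 38.1% → the original
Power users: the redesign 1817/2978 = 61.0%, the original 147/198 = 74.2% → the original
Overall: the redesign 1850/3087 = 59.9%, the original 1193/2942 = 40.6% → the redesign
The original wins each user group but the redesign wins overall — the comparison reverses. The original's views skew toward new users, which has a lower base rate.

Yes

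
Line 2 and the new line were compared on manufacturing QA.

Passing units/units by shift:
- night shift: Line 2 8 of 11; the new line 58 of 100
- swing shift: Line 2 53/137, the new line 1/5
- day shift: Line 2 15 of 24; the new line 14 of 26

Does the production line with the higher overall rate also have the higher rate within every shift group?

Night shift: Line 2 8/11 = 72.7%, the new line 58/100 = 58.0% → Line 2
Swing shift: Line 2 53/137 = 38.7%, the new line 1/5 = 20.0% → Line 2
Day shift: Line 2 15/24 = 62.5%, the new line 14/26 = 53.8% → Line 2
Overall: Line 2 76/172 = 44.2%, the new line 73/131 = 55.7% → the new line
Line 2 wins each shift group but the new line wins overall — the comparison reverses. Line 2's units skew toward swing shift, which has a lower base rate.

No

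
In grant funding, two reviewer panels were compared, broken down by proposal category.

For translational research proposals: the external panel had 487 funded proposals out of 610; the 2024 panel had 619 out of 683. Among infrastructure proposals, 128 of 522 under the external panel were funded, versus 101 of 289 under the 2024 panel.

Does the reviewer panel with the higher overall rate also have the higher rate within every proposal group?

Yes

Translational research: the external panel 487/610 = 79.8%, the 2024 panel 619/683 = 90.6% → the 2024 panel
Infrastructure: the external panel 128/522 = 24.5%, the 2024 panel 101/289 = 34.9% → the 2024 panel
Overall: the external panel 615/1132 = 54.3%, the 2024 panel 720/972 = 74.1% → the 2024 panel
The 2024 panel wins overall and in every proposal group — no reversal.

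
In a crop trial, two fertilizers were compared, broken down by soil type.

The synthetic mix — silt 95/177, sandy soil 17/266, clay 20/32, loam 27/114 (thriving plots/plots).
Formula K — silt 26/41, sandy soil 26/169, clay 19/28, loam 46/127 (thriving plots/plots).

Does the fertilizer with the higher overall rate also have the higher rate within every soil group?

Silt: the synthetic mix 95/177 = 53.7%, Formula K 26/41 = 63.4% → Formula K
Sandy soil: the synthetic mix 17/266 = 6.4%, Formula K 26/169 = 15.4% → Formula K
Clay: the synthetic mix 20/32 = 62.5%, Formula K 19/28 = 67.9% → Formula K
Loam: the synthetic mix 27/114 = 23.7%, Formula K 46/127 = 36.2% → Formula K
Overall: the synthetic mix 159/589 = 27.0%, Formula K 117/365 = 32.1% → Formula K
Formula K wins overall and in every soil group — no reversal.

Yes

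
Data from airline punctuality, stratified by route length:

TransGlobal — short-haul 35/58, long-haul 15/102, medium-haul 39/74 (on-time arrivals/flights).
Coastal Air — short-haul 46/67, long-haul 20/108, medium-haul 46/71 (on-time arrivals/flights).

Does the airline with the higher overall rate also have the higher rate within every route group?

Yes

Short-haul: TransGlobal 35/58 = 60.3%, Coastal Air 46/67 = 68.7% → Coastal Air
Long-haul: TransGlobal 15/102 = 14.7%, Coastal Air 20/108 = 18.5% → Coastal Air
Medium-haul: TransGlobal 39/74 = 52.7%, Coastal Air 46/71 = 64.8% → Coastal Air
Overall: TransGlobal 89/234 = 38.0%, Coastal Air 112/246 = 45.5% → Coastal Air
Coastal Air wins overall and in every route group — no reversal.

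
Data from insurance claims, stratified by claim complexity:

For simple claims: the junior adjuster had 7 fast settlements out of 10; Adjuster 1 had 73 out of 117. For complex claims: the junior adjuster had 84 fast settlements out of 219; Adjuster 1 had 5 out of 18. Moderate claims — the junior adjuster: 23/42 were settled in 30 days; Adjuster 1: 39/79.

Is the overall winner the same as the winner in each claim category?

No

Simple: the junior adjuster 7/10 = 70.0%, Adjuster 1 73/117 = 62.4% → the junior adjuster
Complex: the junior adjuster 84/219 = 38.4%, Adjuster 1 5/18 = 27.8% → the junior adjuster
Moderate: the junior adjuster 23/42 = 54.8%, Adjuster 1 39/79 = 49.4% → the junior adjuster
Overall: the junior adjuster 114/271 = 42.1%, Adjuster 1 117/214 = 54.7% → Adjuster 1
The junior adjuster wins each claim group but Adjuster 1 wins overall — the comparison reverses. The junior adjuster's claims skew toward complex, which has a lower base rate.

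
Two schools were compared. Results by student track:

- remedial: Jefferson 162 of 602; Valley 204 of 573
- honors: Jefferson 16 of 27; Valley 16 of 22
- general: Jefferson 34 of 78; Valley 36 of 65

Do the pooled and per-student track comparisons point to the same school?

Yes

Remedial: Jefferson 162/602 = 26.9%, Valley 204/573 = 35.6% → Valley
Honors: Jefferson 16/27 = 59.3%, Valley 16/22 = 72.7% → Valley
General: Jefferson 34/78 = 43.6%, Valley 36/65 = 55.4% → Valley
Overall: Jefferson 212/707 = 30.0%, Valley 256/660 = 38.8% → Valley
Valley wins overall and in every student group — no reversal.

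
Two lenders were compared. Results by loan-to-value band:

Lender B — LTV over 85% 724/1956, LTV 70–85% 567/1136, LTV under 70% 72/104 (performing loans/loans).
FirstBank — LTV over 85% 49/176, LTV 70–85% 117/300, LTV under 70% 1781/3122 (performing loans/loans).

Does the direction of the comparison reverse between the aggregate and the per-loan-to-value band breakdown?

Yes

LTV over 85%: Lender B 724/1956 = 37.0%, FirstBank 49/176 = 27.8% → Lender B
LTV 70–85%: Lender B 567/1136 = 49.9%, FirstBank 117/300 = 39.0% → Lender B
LTV under 70%: Lender B 72/104 = 69.2%, FirstBank 1781/3122 = 57.0% → Lender B
Overall: Lender B 1363/3196 = 42.6%, FirstBank 1947/3598 = 54.1% → FirstBank
Lender B wins each loan-to-value group but FirstBank wins overall — the comparison reverses. Lender B's loans skew toward LTV over 85%, which has a lower base rate.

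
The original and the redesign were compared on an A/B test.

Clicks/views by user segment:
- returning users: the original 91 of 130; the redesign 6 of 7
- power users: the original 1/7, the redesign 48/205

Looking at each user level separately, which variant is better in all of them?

the redesign

Returning users: the original 91/130 = 70.0%, the redesign 6/7 = 85.7% → the redesign
Power users: the original 1/7 = 14.3%, the redesign 48/205 = 23.4% → the redesign
The redesign has the higher rate in both groups.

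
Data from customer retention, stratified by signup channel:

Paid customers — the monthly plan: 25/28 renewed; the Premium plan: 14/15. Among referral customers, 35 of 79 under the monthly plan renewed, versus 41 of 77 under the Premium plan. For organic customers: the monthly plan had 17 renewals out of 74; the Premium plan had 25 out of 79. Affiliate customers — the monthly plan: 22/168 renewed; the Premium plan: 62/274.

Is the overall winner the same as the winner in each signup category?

Paid: the monthly plan 25/28 = 89.3%, the Premium plan 14/15 = 93.3% → the Premium plan
Referral: the monthly plan 35/79 = 44.3%, the Premium plan 41/77 = 53.2% → the Premium plan
Organic: the monthly plan 17/74 = 23.0%, the Premium plan 25/79 = 31.6% → the Premium plan
Affiliate: the monthly plan 22/168 = 13.1%, the Premium plan 62/274 = 22.6% → the Premium plan
Overall: the monthly plan 99/349 = 28.4%, the Premium plan 142/445 = 31.9% → the Premium plan
The Premium plan wins overall and in every signup group — no reversal.

Yes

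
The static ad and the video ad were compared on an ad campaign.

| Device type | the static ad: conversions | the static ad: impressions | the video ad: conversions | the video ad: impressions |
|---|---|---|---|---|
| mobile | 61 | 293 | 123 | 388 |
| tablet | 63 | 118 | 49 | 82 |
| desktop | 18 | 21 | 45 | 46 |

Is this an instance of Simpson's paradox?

Mobile: the static ad 61/293 = 20.8%, the video ad 123/388 = 31.7% → the video ad
Tablet: the static ad 63/118 = 53.4%, the video ad 49/82 = 59.8% → the video ad
Desktop: the static ad 18/21 = 85.7%, the video ad 45/46 = 97.8% → the video ad
Overall: the static ad 142/432 = 32.9%, the video ad 217/516 = 42.1% → the video ad
The video ad wins overall and in every device group — no reversal.

No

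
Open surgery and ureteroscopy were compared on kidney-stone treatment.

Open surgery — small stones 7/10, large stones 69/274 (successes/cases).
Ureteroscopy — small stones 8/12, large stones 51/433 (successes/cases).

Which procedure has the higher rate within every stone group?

Small stones: open surgery 7/10 = 70.0%, ureteroscopy 8/12 = 66.7% → open surgery
Large stones: open surgery 69/274 = 25.2%, ureteroscopy 51/433 = 11.8% → open surgery
Open surgery has the higher rate in both groups.

open surgery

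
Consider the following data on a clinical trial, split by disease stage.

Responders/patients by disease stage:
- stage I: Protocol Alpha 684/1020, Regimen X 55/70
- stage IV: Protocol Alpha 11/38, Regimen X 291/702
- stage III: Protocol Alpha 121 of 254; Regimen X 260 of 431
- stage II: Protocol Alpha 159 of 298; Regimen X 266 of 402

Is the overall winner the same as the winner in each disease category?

Stage I: Protocol Alpha 684/1020 = 67.1%, Regimen X 55/70 = 78.6% → Regimen X
Stage IV: Protocol Alpha 11/38 = 28.9%, Regimen X 291/702 = 41.5% → Regimen X
Stage III: Protocol Alpha 121/254 = 47.6%, Regimen X 260/431 = 60.3% → Regimen X
Stage II: Protocol Alpha 159/298 = 53.4%, Regimen X 266/402 = 66.2% → Regimen X
Overall: Protocol Alpha 975/1610 = 60.6%, Regimen X 872/1605 = 54.3% → Protocol Alpha
Regimen X wins each disease group but Protocol Alpha wins overall — the comparison reverses. Regimen X's patients skew toward stage IV, which has a lower base rate.

No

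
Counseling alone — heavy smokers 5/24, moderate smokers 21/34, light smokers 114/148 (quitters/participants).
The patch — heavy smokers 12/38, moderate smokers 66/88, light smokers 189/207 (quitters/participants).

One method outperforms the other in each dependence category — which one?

Heavy smokers: counseling alone 5/24 = 20.8%, the patch 12/38 = 31.6% → the patch
Moderate smokers: counseling alone 21/34 = 61.8%, the patch 66/88 = 75.0% → the patch
Light smokers: counseling alone 114/148 = 77.0%, the patch 189/207 = 91.3% → the patch
The patch has the higher rate in all 3 groups.

the patch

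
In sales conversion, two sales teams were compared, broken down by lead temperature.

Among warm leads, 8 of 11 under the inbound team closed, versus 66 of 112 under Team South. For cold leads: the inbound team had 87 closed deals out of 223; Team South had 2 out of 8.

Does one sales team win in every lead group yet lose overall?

Warm: the inbound team 8/11 = 72.7%, Team South 66/112 = 58.9% → the inbound team
Cold: the inbound team 87/223 = 39.0%, Team South 2/8 = 25.0% → the inbound team
Overall: the inbound team 95/234 = 40.6%, Team South 68/120 = 56.7% → Team South
The inbound team wins each lead group but Team South wins overall — the comparison reverses. The inbound team's leads skew toward cold, which has a lower base rate.

Yes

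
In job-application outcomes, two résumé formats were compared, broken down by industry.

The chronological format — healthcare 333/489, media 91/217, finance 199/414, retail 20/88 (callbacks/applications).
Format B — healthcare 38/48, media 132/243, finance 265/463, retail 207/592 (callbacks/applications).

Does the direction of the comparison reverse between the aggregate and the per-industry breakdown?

Healthcare: the chronological format 333/489 = 68.1%, Format B 38/48 = 79.2% → Format B
Media: the chronological format 91/217 = 41.9%, Format B 132/243 = 54.3% → Format B
Finance: the chronological format 199/414 = 48.1%, Format B 265/463 = 57.2% → Format B
Retail: the chronological format 20/88 = 22.7%, Format B 207/592 = 35.0% → Format B
Overall: the chronological format 643/1208 = 53.2%, Format B 642/1346 = 47.7% → the chronological format
Format B wins each industry group but the chronological format wins overall — the comparison reverses. Format B's applications skew toward retail, which has a lower base rate.

Yes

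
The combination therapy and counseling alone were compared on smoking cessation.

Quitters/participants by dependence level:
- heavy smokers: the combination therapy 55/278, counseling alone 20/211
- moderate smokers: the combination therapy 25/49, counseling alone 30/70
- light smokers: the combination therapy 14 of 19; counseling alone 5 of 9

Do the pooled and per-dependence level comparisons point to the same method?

Heavy smokers: the combination therapy 55/278 = 19.8%, counseling alone 20/211 = 9.5% → the combination therapy
Moderate smokers: the combination therapy 25/49 = 51.0%, counseling alone 30/70 = 42.9% → the combination therapy
Light smokers: the combination therapy 14/19 = 73.7%, counseling alone 5/9 = 55.6% → the combination therapy
Overall: the combination therapy 94/346 = 27.2%, counseling alone 55/290 = 19.0% → the combination therapy
The combination therapy wins overall and in every dependence group — no reversal.

Yes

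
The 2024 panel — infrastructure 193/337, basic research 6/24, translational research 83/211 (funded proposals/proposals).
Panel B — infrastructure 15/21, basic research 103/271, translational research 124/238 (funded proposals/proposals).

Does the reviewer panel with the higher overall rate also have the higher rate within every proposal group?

No

Infrastructure: the 2024 panel 193/337 = 57.3%, Panel B 15/21 = 71.4% → Panel B
Basic research: the 2024 panel 6/24 = 25.0%, Panel B 103/271 = 38.0% → Panel B
Translational research: the 2024 panel 83/211 = 39.3%, Panel B 124/238 = 52.1% → Panel B
Overall: the 2024 panel 282/572 = 49.3%, Panel B 242/530 = 45.7% → the 2024 panel
Panel B wins each proposal group but the 2024 panel wins overall — the comparison reverses. Panel B's proposals skew toward basic research, which has a lower base rate.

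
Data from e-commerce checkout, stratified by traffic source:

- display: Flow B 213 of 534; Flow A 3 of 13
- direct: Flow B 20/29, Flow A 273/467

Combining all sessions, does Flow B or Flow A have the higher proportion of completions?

Flow A

Display: Flow B 213/534 = 39.9%, Flow A 3/13 = 23.1% → Flow B
Direct: Flow B 20/29 = 69.0%, Flow A 273/467 = 58.5% → Flow B
Overall: Flow B 233/563 = 41.4%, Flow A 276/480 = 57.5% → Flow A
(Flow B wins every traffic group but Flow A wins overall — Flow B's sessions skew toward the low-rate display group.)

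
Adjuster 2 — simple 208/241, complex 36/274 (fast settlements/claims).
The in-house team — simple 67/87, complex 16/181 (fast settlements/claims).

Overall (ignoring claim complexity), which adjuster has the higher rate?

Adjuster 2

Simple: Adjuster 2 208/241 = 86.3%, the in-house team 67/87 = 77.0% → Adjuster 2
Complex: Adjuster 2 36/274 = 13.1%, the in-house team 16/181 = 8.8% → Adjuster 2
Overall: Adjuster 2 244/515 = 47.4%, the in-house team 83/268 = 31.0% → Adjuster 2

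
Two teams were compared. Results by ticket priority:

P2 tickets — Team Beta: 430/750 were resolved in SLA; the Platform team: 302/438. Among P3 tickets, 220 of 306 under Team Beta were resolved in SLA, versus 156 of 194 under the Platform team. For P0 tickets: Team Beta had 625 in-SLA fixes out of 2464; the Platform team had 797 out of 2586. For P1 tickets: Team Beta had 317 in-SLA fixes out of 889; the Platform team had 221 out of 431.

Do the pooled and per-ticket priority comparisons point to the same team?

P2: Team Beta 430/750 = 57.3%, the Platform team 302/438 = 68.9% → the Platform team
P3: Team Beta 220/306 = 71.9%, the Platform team 156/194 = 80.4% → the Platform team
P0: Team Beta 625/2464 = 25.4%, the Platform team 797/2586 = 30.8% → the Platform team
P1: Team Beta 317/889 = 35.7%, the Platform team 221/431 = 51.3% → the Platform team
Overall: Team Beta 1592/4409 = 36.1%, the Platform team 1476/3649 = 40.4% → the Platform team
The Platform team wins overall and in every ticket group — no reversal.

Yes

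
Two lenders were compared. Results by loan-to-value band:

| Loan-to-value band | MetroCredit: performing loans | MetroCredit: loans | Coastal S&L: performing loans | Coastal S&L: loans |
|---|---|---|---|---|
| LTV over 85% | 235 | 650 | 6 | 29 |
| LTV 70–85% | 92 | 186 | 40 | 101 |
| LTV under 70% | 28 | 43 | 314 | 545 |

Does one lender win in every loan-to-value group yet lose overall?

Yes

LTV over 85%: MetroCredit 235/650 = 36.2%, Coastal S&L 6/29 = 20.7% → MetroCredit
LTV 70–85%: MetroCredit 92/186 = 49.5%, Coastal S&L 40/101 = 39.6% → MetroCredit
LTV under 70%: MetroCredit 28/43 = 65.1%, Coastal S&L 314/545 = 57.6% → MetroCredit
Overall: MetroCredit 355/879 = 40.4%, Coastal S&L 360/675 = 53.3% → Coastal S&L
MetroCredit wins each loan-to-value group but Coastal S&L wins overall — the comparison reverses. MetroCredit's loans skew toward LTV over 85%, which has a lower base rate.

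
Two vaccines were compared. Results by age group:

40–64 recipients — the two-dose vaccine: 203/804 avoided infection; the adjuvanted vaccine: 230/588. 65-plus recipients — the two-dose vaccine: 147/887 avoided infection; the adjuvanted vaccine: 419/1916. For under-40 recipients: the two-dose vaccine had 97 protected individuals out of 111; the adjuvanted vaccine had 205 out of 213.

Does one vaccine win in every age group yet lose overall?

No

40–64: the two-dose vaccine 203/804 = 25.2%, the adjuvanted vaccine 230/588 = 39.1% → the adjuvanted vaccine
65-plus: the two-dose vaccine 147/887 = 16.6%, the adjuvanted vaccine 419/1916 = 21.9% → the adjuvanted vaccine
Under-40: the two-dose vaccine 97/111 = 87.4%, the adjuvanted vaccine 205/213 = 96.2% → the adjuvanted vaccine
Overall: the two-dose vaccine 447/1802 = 24.8%, the adjuvanted vaccine 854/2717 = 31.4% → the adjuvanted vaccine
The adjuvanted vaccine wins overall and in every age group — no reversal.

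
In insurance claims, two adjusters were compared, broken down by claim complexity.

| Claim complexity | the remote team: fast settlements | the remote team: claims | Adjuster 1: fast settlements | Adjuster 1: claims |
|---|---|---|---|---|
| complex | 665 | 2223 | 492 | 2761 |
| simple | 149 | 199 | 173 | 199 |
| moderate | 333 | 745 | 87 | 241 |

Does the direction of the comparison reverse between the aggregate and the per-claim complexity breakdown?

Complex: the remote team 665/2223 = 29.9%, Adjuster 1 492/2761 = 17.8% → the remote team
Simple: the remote team 149/199 = 74.9%, Adjuster 1 173/199 = 86.9% → Adjuster 1
Moderate: the remote team 333/745 = 44.7%, Adjuster 1 87/241 = 36.1% → the remote team
Overall: the remote team 1147/3167 = 36.2%, Adjuster 1 752/3201 = 23.5% → the remote team
Neither sweeps: the remote team wins 2 of 3 groups, Adjuster 1 wins 1. The remote team wins overall but not every group — no Simpson reversal.

No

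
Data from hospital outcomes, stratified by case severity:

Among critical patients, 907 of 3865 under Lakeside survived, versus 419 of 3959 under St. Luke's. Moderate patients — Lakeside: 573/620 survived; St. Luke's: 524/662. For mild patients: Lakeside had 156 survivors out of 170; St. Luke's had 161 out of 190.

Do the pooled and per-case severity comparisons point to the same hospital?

Critical: Lakeside 907/3865 = 23.5%, St. Luke's 419/3959 = 10.6% → Lakeside
Moderate: Lakeside 573/620 = 92.4%, St. Luke's 524/662 = 79.2% → Lakeside
Mild: Lakeside 156/170 = 91.8%, St. Luke's 161/190 = 84.7% → Lakeside
Overall: Lakeside 1636/4655 = 35.1%, St. Luke's 1104/4811 = 22.9% → Lakeside
Lakeside wins overall and in every case group — no reversal.

Yes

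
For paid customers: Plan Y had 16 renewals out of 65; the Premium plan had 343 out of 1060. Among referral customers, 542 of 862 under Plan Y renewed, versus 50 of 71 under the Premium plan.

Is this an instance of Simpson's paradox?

Yes

Paid: Plan Y 16/65 = 24.6%, the Premium plan 343/1060 = 32.4% → the Premium plan
Referral: Plan Y 542/862 = 62.9%, the Premium plan 50/71 = 70.4% → the Premium plan
Overall: Plan Y 558/927 = 60.2%, the Premium plan 393/1131 = 34.7% → Plan Y
The Premium plan wins each signup group but Plan Y wins overall — the comparison reverses. The Premium plan's customers skew toward paid, which has a lower base rate.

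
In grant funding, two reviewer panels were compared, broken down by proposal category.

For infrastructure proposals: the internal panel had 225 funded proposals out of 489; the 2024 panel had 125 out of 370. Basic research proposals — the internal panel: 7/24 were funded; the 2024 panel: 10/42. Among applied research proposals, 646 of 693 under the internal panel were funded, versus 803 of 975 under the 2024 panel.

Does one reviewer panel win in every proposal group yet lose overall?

Infrastructure: the internal panel 225/489 = 46.0%, the 2024 panel 125/370 = 33.8% → the internal panel
Basic research: the internal panel 7/24 = 29.2%, the 2024 panel 10/42 = 23.8% → the internal panel
Applied research: the internal panel 646/693 = 93.2%, the 2024 panel 803/975 = 82.4% → the internal panel
Overall: the internal panel 878/1206 = 72.8%, the 2024 panel 938/1387 = 67.6% → the internal panel
The internal panel wins overall and in every proposal group — no reversal.

No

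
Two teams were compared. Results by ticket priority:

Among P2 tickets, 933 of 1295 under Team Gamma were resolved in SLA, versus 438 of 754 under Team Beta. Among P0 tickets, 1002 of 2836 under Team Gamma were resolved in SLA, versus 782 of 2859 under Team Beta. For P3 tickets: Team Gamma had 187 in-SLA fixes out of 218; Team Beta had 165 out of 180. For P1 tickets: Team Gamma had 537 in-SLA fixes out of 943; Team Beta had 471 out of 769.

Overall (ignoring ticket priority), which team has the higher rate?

P2: Team Gamma 933/1295 = 72.0%, Team Beta 438/754 = 58.1% → Team Gamma
P0: Team Gamma 1002/2836 = 35.3%, Team Beta 782/2859 = 27.4% → Team Gamma
P3: Team Gamma 187/218 = 85.8%, Team Beta 165/180 = 91.7% → Team Beta
P1: Team Gamma 537/943 = 56.9%, Team Beta 471/769 = 61.2% → Team Beta
Overall: Team Gamma 2659/5292 = 50.2%, Team Beta 1856/4562 = 40.7% → Team Gamma
(Neither sweeps every ticket group, but Team Gamma has the higher pooled rate.)

Team Gamma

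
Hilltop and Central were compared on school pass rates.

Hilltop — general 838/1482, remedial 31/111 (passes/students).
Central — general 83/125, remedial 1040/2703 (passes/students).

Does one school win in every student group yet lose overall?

General: Hilltop 838/1482 = 56.5%, Central 83/125 = 66.4% → Central
Remedial: Hilltop 31/111 = 27.9%, Central 1040/2703 = 38.5% → Central
Overall: Hilltop 869/1593 = 54.6%, Central 1123/2828 = 39.7% → Hilltop
Central wins each student group but Hilltop wins overall — the comparison reverses. Central's students skew toward remedial, which has a lower base rate.

Yes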